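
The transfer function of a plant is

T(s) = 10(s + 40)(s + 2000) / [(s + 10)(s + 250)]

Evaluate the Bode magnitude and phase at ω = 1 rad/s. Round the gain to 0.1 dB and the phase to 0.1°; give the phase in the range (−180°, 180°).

50.1 dB, -4.5°

At s = jω = j1:
zero (s+40): 40 + j1 → |·| = √(40²+1²) = √1601 ≈ 40.012, ∠ = arctan(1/40) ≈ 1.43°
zero (s+2000): 2000 + j1 → |·| = √(2000²+1²) = √4000001 ≈ 2000, ∠ = arctan(1/2000) ≈ 0.03°
pole (s+10): 10 + j1 → |·| = √(10²+1²) = √101 ≈ 10.05, ∠ = arctan(1/10) ≈ 5.71°
pole (s+250): 250 + j1 → |·| = √(250²+1²) = √62501 ≈ 250, ∠ = arctan(1/250) ≈ 0.23°
|T| = 10 · 80024 / 2512.5 ≈ 318.5
Gain = 20 log₁₀(318.5) ≈ 50.06 dB
∠T = 1.46° − 5.94° = -4.48°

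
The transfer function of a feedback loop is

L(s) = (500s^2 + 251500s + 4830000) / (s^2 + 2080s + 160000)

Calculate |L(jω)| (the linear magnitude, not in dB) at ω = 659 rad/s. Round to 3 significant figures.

Substitute s = j659:
Numerator: 500(j659)^2 + 251500(j659) + 4830000 = -212310500 + j165738500
Denominator: (j659)^2 + 2080(j659) + 160000 = -274281 + j1370720
|N| = √(212310500² + 165738500²) ≈ 2.6934e+08, ∠N ≈ 142.02°
|D| = √(274281² + 1370720²) ≈ 1.3979e+06, ∠D ≈ 101.32°
|L| = 2.6934e+08 / 1.3979e+06 ≈ 192.67

193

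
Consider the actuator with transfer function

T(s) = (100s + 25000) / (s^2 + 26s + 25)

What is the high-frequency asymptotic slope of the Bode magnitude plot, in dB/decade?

-20 dB/decade

Each pole contributes −20 dB/decade at high frequency; each zero contributes +20 dB/decade.
Net: 1 zero(s) − 2 pole(s) → -20 dB/decade.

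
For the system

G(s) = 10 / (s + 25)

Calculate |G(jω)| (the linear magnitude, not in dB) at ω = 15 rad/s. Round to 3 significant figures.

0.343

At s = jω = j15:
pole (s+25): 25 + j15 → |·| = √(25²+15²) = √850 ≈ 29.155, ∠ = arctan(15/25) ≈ 30.96°
|G| = 10 / 29.155 ≈ 0.34299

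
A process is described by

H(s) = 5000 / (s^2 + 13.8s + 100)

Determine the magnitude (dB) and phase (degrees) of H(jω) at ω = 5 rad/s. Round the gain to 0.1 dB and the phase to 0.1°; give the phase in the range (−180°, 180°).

At s = jω = j5:
quadratic: (j5)² + 13.8·j5 + 100 = 75 + j69 → |·| ≈ 101.91, ∠ ≈ 42.61°
|H| = 5000 / 101.91 ≈ 49.063
Gain = 20 log₁₀(49.063) ≈ 33.82 dB
∠H = 0.00° − 42.61° = -42.61°

33.8 dB, -42.6°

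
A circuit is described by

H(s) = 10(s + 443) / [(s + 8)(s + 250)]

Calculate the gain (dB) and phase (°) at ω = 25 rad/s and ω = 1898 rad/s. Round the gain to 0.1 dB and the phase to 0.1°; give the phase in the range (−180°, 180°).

ω = 25: -3.4 dB, -74.7°; ω = 1898: -45.4 dB, -95.4°

At s = jω = j25:
zero (s+443): 443 + j25 → |·| = √(443²+25²) = √196874 ≈ 443.7, ∠ = arctan(25/443) ≈ 3.23°
pole (s+8): 8 + j25 → |·| = √(8²+25²) = √689 ≈ 26.249, ∠ = arctan(25/8) ≈ 72.26°
pole (s+250): 250 + j25 → |·| = √(250²+25²) = √63125 ≈ 251.25, ∠ = arctan(25/250) ≈ 5.71°
|H| = 10 · 443.7 / 6595.1 ≈ 0.67277
Gain = 20 log₁₀(0.67277) ≈ -3.44 dB
∠H = 3.23° − 77.97° = -74.74°

At s = jω = j1898:
zero (s+443): 443 + j1898 → |·| = √(443²+1898²) = √3798653 ≈ 1949, ∠ = arctan(1898/443) ≈ 76.86°
pole (s+8): 8 + j1898 → |·| = √(8²+1898²) = √3602468 ≈ 1898, ∠ = arctan(1898/8) ≈ 89.76°
pole (s+250): 250 + j1898 → |·| = √(250²+1898²) = √3664904 ≈ 1914.4, ∠ = arctan(1898/250) ≈ 82.50°
|H| = 10 · 1949 / 3.6335e+06 ≈ 0.005364
Gain = 20 log₁₀(0.005364) ≈ -45.41 dB
∠H = 76.86° − 172.26° = -95.40°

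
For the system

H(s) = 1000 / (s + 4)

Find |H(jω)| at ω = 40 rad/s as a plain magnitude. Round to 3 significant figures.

24.9

At s = jω = j40:
pole (s+4): 4 + j40 → |·| = √(4²+40²) = √1616 ≈ 40.2, ∠ = arctan(40/4) ≈ 84.29°
|H| = 1000 / 40.2 ≈ 24.876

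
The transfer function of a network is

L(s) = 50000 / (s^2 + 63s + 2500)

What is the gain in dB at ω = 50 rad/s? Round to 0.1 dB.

At s = jω = j50:
quadratic: (j50)² + 63·j50 + 2500 = 0 + j3150 → |·| ≈ 3150, ∠ ≈ 90.00°
|L| = 50000 / 3150 ≈ 15.873
Gain = 20 log₁₀(15.873) ≈ 24.01 dB

24.0 dB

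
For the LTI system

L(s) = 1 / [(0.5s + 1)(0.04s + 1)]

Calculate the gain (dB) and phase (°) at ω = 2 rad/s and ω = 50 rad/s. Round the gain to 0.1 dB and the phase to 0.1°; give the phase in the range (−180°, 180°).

At ω = 2 rad/s:
pole (1 + j2·0.5) = 1 + j1 → |·| ≈ 1.4142, ∠ ≈ 45.00°
pole (1 + j2·0.04) = 1 + j0.08 → |·| ≈ 1.0032, ∠ ≈ 4.57°
|L| = 1 · 1 / (1.4142 · 1.0032) ≈ 0.70486
Gain = 20 log₁₀(0.70486) ≈ -3.04 dB
∠L = (0°) − (45.00° + 4.57°) = -49.57°

At ω = 50 rad/s:
pole (1 + j50·0.5) = 1 + j25 → |·| ≈ 25.02, ∠ ≈ 87.71°
pole (1 + j50·0.04) = 1 + j2 → |·| ≈ 2.2361, ∠ ≈ 63.43°
|L| = 1 · 1 / (25.02 · 2.2361) ≈ 0.017874
Gain = 20 log₁₀(0.017874) ≈ -34.96 dB
∠L = (0°) − (87.71° + 63.43°) = -151.14°

ω = 2: -3.0 dB, -49.6°; ω = 50: -35.0 dB, -151.1°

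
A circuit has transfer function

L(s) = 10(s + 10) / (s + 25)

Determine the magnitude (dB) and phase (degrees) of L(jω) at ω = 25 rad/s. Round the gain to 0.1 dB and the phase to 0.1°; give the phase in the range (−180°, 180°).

At s = jω = j25:
zero (s+10): 10 + j25 → |·| = √(10²+25²) = √725 ≈ 26.926, ∠ = arctan(25/10) ≈ 68.20°
pole (s+25): 25 + j25 → |·| = √(25²+25²) = √1250 ≈ 35.355, ∠ = arctan(25/25) ≈ 45.00°
|L| = 10 · 26.926 / 35.355 ≈ 7.6159
Gain = 20 log₁₀(7.6159) ≈ 17.63 dB
∠L = 68.20° − 45.00° = 23.20°

17.6 dB, 23.2°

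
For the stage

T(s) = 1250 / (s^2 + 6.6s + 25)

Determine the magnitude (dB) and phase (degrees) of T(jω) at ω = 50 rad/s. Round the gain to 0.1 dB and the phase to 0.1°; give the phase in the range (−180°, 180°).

-6.0 dB, -172.4°

At s = jω = j50:
quadratic: (j50)² + 6.6·j50 + 25 = -2475 + j330 → |·| ≈ 2496.9, ∠ ≈ 172.41°
|T| = 1250 / 2496.9 ≈ 0.50062
Gain = 20 log₁₀(0.50062) ≈ -6.01 dB
∠T = 0.00° − 172.41° = -172.41°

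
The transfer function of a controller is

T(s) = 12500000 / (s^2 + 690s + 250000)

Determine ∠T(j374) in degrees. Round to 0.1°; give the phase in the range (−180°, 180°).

At s = jω = j374:
quadratic: (j374)² + 690·j374 + 250000 = 110124 + j258060 → |·| ≈ 2.8057e+05, ∠ ≈ 66.89°
∠T = 0.00° − 66.89° = -66.89°

-66.9°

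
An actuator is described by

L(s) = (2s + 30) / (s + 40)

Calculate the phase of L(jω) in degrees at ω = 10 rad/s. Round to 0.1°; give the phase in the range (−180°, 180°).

19.7°

Substitute s = j10:
Numerator: 2(j10) + 30 = 30 + j20
Denominator: (j10) + 40 = 40 + j10
|N| = √(30² + 20²) ≈ 36.056, ∠N ≈ 33.69°
|D| = √(40² + 10²) ≈ 41.231, ∠D ≈ 14.04°
∠L = 33.69° − 14.04° = 19.65°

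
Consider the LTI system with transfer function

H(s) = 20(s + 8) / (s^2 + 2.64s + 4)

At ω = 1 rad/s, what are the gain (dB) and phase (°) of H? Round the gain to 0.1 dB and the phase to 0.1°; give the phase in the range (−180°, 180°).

32.1 dB, -34.2°

At s = jω = j1:
zero (s+8): 8 + j1 → |·| = √(8²+1²) = √65 ≈ 8.0623, ∠ = arctan(1/8) ≈ 7.13°
quadratic: (j1)² + 2.64·j1 + 4 = 3 + j2.64 → |·| ≈ 3.9962, ∠ ≈ 41.35°
|H| = 20 · 8.0623 / 3.9962 ≈ 40.35
Gain = 20 log₁₀(40.35) ≈ 32.12 dB
∠H = 7.13° − 41.35° = -34.22°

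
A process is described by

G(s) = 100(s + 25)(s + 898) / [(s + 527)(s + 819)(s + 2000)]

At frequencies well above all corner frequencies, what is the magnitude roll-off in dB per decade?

Each pole contributes −20 dB/decade at high frequency; each zero contributes +20 dB/decade.
Net: 2 zero(s) − 3 pole(s) → -20 dB/decade.

-20 dB/decade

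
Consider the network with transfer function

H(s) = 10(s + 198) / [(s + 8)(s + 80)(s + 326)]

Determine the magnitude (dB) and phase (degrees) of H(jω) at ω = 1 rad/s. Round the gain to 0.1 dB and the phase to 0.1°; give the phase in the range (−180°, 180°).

At s = jω = j1:
zero (s+198): 198 + j1 → |·| = √(198²+1²) = √39205 ≈ 198, ∠ = arctan(1/198) ≈ 0.29°
pole (s+8): 8 + j1 → |·| = √(8²+1²) = √65 ≈ 8.0623, ∠ = arctan(1/8) ≈ 7.13°
pole (s+80): 80 + j1 → |·| = √(80²+1²) = √6401 ≈ 80.006, ∠ = arctan(1/80) ≈ 0.72°
pole (s+326): 326 + j1 → |·| = √(326²+1²) = √106277 ≈ 326, ∠ = arctan(1/326) ≈ 0.18°
|H| = 10 · 198 / 2.1028e+05 ≈ 0.009416
Gain = 20 log₁₀(0.009416) ≈ -40.52 dB
∠H = 0.29° − 8.03° = -7.74°

-40.5 dB, -7.7°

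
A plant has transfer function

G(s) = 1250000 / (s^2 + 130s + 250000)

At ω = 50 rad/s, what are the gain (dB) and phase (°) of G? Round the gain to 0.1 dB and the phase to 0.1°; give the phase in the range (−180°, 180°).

14.1 dB, -1.5°

At s = jω = j50:
quadratic: (j50)² + 130·j50 + 250000 = 247500 + j6500 → |·| ≈ 2.4759e+05, ∠ ≈ 1.50°
|G| = 1250000 / 2.4759e+05 ≈ 5.0487
Gain = 20 log₁₀(5.0487) ≈ 14.06 dB
∠G = 0.00° − 1.50° = -1.50°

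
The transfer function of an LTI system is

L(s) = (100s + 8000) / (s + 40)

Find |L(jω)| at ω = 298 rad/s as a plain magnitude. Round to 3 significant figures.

Substitute s = j298:
Numerator: 100(j298) + 8000 = 8000 + j29800
Denominator: (j298) + 40 = 40 + j298
|N| = √(8000² + 29800²) ≈ 30855, ∠N ≈ 74.97°
|D| = √(40² + 298²) ≈ 300.67, ∠D ≈ 82.35°
|L| = 30855 / 300.67 ≈ 102.62

103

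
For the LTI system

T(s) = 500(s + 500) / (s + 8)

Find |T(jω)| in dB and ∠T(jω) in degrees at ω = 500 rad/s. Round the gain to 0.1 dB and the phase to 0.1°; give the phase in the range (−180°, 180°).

At s = jω = j500:
zero (s+500): 500 + j500 → |·| = √(500²+500²) = √500000 ≈ 707.11, ∠ = arctan(500/500) ≈ 45.00°
pole (s+8): 8 + j500 → |·| = √(8²+500²) = √250064 ≈ 500.06, ∠ = arctan(500/8) ≈ 89.08°
|T| = 500 · 707.11 / 500.06 ≈ 707.03
Gain = 20 log₁₀(707.03) ≈ 56.99 dB
∠T = 45.00° − 89.08° = -44.08°

57.0 dB, -44.1°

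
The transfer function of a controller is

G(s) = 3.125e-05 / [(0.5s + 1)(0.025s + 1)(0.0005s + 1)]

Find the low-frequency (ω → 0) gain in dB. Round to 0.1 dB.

-90.1 dB

G(0) = 3.125e-05 · 1 / 1 = 3.125e-05
20 log₁₀(3.125e-05) ≈ -90.10 dB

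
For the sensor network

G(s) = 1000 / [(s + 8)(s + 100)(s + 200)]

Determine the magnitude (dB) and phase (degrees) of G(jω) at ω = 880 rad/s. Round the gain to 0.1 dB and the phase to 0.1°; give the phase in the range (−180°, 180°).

-116.9 dB, 109.8°

At s = jω = j880:
pole (s+8): 8 + j880 → |·| = √(8²+880²) = √774464 ≈ 880.04, ∠ = arctan(880/8) ≈ 89.48°
pole (s+100): 100 + j880 → |·| = √(100²+880²) = √784400 ≈ 885.66, ∠ = arctan(880/100) ≈ 83.52°
pole (s+200): 200 + j880 → |·| = √(200²+880²) = √814400 ≈ 902.44, ∠ = arctan(880/200) ≈ 77.20°
|G| = 1000 / 7.0338e+08 ≈ 1.4217e-06
Gain = 20 log₁₀(1.4217e-06) ≈ -116.94 dB
∠G = 0.00° − 250.20° = -250.20° ≡ 109.80° (principal value)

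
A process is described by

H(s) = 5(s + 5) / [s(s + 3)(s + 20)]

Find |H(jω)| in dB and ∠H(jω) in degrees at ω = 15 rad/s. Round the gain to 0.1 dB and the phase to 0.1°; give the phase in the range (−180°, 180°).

At s = jω = j15:
zero (s+5): 5 + j15 → |·| = √(5²+15²) = √250 ≈ 15.811, ∠ = arctan(15/5) ≈ 71.57°
pole (s+3): 3 + j15 → |·| = √(3²+15²) = √234 ≈ 15.297, ∠ = arctan(15/3) ≈ 78.69°
pole (s+20): 20 + j15 → |·| = √(20²+15²) = √625 ≈ 25, ∠ = arctan(15/20) ≈ 36.87°
pole at origin: |s| = 15, ∠ = 90.00° (in denominator)
|H| = 5 · 15.811 / 5736.4 ≈ 0.013781
Gain = 20 log₁₀(0.013781) ≈ -37.21 dB
∠H = 71.57° − 205.56° = -133.99°

-37.2 dB, -134.0°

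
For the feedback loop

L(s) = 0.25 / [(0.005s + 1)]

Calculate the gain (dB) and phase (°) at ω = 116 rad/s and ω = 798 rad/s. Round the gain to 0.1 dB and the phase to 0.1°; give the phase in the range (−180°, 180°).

At ω = 116 rad/s:
pole (1 + j116·0.005) = 1 + j0.58 → |·| ≈ 1.156, ∠ ≈ 30.11°
|L| = 0.25 · 1 / (1.156) ≈ 0.21626
Gain = 20 log₁₀(0.21626) ≈ -13.30 dB
∠L = (0°) − (30.11°) = -30.11°

At ω = 798 rad/s:
pole (1 + j798·0.005) = 1 + j3.99 → |·| ≈ 4.1134, ∠ ≈ 75.93°
|L| = 0.25 · 1 / (4.1134) ≈ 0.060777
Gain = 20 log₁₀(0.060777) ≈ -24.33 dB
∠L = (0°) − (75.93°) = -75.93°

ω = 116: -13.3 dB, -30.1°; ω = 798: -24.3 dB, -75.9°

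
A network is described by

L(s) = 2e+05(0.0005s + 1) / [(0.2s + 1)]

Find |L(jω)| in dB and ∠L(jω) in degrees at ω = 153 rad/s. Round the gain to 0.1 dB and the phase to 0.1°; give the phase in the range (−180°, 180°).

At ω = 153 rad/s:
zero (1 + j153·0.0005) = 1 + j0.0765 → |·| ≈ 1.0029, ∠ ≈ 4.37°
pole (1 + j153·0.2) = 1 + j30.6 → |·| ≈ 30.616, ∠ ≈ 88.13°
|L| = 2e+05 · 1.0029 / (30.616) ≈ 6551.5
Gain = 20 log₁₀(6551.5) ≈ 76.33 dB
∠L = (4.37°) − (88.13°) = -83.76°

76.3 dB, -83.8°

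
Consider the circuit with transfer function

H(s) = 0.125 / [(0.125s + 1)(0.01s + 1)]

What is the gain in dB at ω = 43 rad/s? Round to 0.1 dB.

-33.6 dB

At ω = 43 rad/s:
pole (1 + j43·0.125) = 1 + j5.375 → |·| ≈ 5.4672, ∠ ≈ 79.46°
pole (1 + j43·0.01) = 1 + j0.43 → |·| ≈ 1.0885, ∠ ≈ 23.27°
|H| = 0.125 · 1 / (5.4672 · 1.0885) ≈ 0.021005
Gain = 20 log₁₀(0.021005) ≈ -33.55 dB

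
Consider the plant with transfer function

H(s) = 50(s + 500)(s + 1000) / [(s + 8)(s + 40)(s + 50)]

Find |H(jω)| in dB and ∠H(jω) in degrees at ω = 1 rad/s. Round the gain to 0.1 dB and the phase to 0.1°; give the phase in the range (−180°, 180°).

63.8 dB, -9.5°

At s = jω = j1:
zero (s+500): 500 + j1 → |·| = √(500²+1²) = √250001 ≈ 500, ∠ = arctan(1/500) ≈ 0.11°
zero (s+1000): 1000 + j1 → |·| = √(1000²+1²) = √1000001 ≈ 1000, ∠ = arctan(1/1000) ≈ 0.06°
pole (s+8): 8 + j1 → |·| = √(8²+1²) = √65 ≈ 8.0623, ∠ = arctan(1/8) ≈ 7.13°
pole (s+40): 40 + j1 → |·| = √(40²+1²) = √1601 ≈ 40.012, ∠ = arctan(1/40) ≈ 1.43°
pole (s+50): 50 + j1 → |·| = √(50²+1²) = √2501 ≈ 50.01, ∠ = arctan(1/50) ≈ 1.15°
|H| = 50 · 5e+05 / 16133 ≈ 1549.6
Gain = 20 log₁₀(1549.6) ≈ 63.80 dB
∠H = 0.17° − 9.71° = -9.54°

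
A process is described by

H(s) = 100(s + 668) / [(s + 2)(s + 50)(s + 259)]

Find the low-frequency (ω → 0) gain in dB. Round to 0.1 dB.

8.2 dB

H(0) = 100·668 / (2·50·259) ≈ 2.5792
20 log₁₀(2.5792) ≈ 8.23 dB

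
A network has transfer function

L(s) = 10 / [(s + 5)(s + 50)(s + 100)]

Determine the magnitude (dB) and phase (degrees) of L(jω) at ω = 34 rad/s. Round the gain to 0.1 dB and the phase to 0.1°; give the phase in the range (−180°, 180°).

At s = jω = j34:
pole (s+5): 5 + j34 → |·| = √(5²+34²) = √1181 ≈ 34.366, ∠ = arctan(34/5) ≈ 81.63°
pole (s+50): 50 + j34 → |·| = √(50²+34²) = √3656 ≈ 60.465, ∠ = arctan(34/50) ≈ 34.22°
pole (s+100): 100 + j34 → |·| = √(100²+34²) = √11156 ≈ 105.62, ∠ = arctan(34/100) ≈ 18.78°
|L| = 10 / 2.1947e+05 ≈ 4.5564e-05
Gain = 20 log₁₀(4.5564e-05) ≈ -86.83 dB
∠L = 0.00° − 134.63° = -134.63°

-86.8 dB, -134.6°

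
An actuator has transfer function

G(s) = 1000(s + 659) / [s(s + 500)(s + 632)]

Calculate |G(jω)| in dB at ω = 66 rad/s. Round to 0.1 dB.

At s = jω = j66:
zero (s+659): 659 + j66 → |·| = √(659²+66²) = √438637 ≈ 662.3, ∠ = arctan(66/659) ≈ 5.72°
pole (s+500): 500 + j66 → |·| = √(500²+66²) = √254356 ≈ 504.34, ∠ = arctan(66/500) ≈ 7.52°
pole (s+632): 632 + j66 → |·| = √(632²+66²) = √403780 ≈ 635.44, ∠ = arctan(66/632) ≈ 5.96°
pole at origin: |s| = 66, ∠ = 90.00° (in denominator)
|G| = 1000 · 662.3 / 2.1152e+07 ≈ 0.031311
Gain = 20 log₁₀(0.031311) ≈ -30.09 dB

-30.1 dB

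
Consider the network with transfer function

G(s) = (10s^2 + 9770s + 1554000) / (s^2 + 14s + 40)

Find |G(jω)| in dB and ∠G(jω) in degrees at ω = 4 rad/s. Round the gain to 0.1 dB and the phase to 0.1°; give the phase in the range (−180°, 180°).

Substitute s = j4:
Numerator: 10(j4)^2 + 9770(j4) + 1554000 = 1553840 + j39080
Denominator: (j4)^2 + 14(j4) + 40 = 24 + j56
|N| = √(1553840² + 39080²) ≈ 1.5543e+06, ∠N ≈ 1.44°
|D| = √(24² + 56²) ≈ 60.926, ∠D ≈ 66.80°
|G| = 1.5543e+06 / 60.926 ≈ 25511
Gain = 20 log₁₀(25511) ≈ 88.13 dB
∠G = 1.44° − 66.80° = -65.36°

88.1 dB, -65.4°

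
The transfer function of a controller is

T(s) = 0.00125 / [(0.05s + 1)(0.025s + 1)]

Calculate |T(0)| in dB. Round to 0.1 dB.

-58.1 dB

T(0) = 0.00125 · 1 / 1 = 0.00125
20 log₁₀(0.00125) ≈ -58.06 dB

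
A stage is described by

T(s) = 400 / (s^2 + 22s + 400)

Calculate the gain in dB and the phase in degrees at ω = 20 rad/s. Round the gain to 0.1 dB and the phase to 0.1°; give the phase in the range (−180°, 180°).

-0.8 dB, -90.0°

At s = jω = j20:
quadratic: (j20)² + 22·j20 + 400 = 0 + j440 → |·| ≈ 440, ∠ ≈ 90.00°
|T| = 400 / 440 ≈ 0.90909
Gain = 20 log₁₀(0.90909) ≈ -0.83 dB
∠T = 0.00° − 90.00° = -90.00°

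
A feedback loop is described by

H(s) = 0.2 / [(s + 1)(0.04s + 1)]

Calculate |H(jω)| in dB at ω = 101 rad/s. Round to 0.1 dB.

-66.5 dB

At ω = 101 rad/s:
pole (1 + j101·1) = 1 + j101 → |·| ≈ 101, ∠ ≈ 89.43°
pole (1 + j101·0.04) = 1 + j4.04 → |·| ≈ 4.1619, ∠ ≈ 76.10°
|H| = 0.2 · 1 / (101 · 4.1619) ≈ 0.00047579
Gain = 20 log₁₀(0.00047579) ≈ -66.45 dB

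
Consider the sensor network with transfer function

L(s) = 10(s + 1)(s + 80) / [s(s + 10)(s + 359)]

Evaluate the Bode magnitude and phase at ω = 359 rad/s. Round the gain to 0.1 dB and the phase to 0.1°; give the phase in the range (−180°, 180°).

At s = jω = j359:
zero (s+1): 1 + j359 → |·| = √(1²+359²) = √128882 ≈ 359, ∠ = arctan(359/1) ≈ 89.84°
zero (s+80): 80 + j359 → |·| = √(80²+359²) = √135281 ≈ 367.81, ∠ = arctan(359/80) ≈ 77.44°
pole (s+10): 10 + j359 → |·| = √(10²+359²) = √128981 ≈ 359.14, ∠ = arctan(359/10) ≈ 88.40°
pole (s+359): 359 + j359 → |·| = √(359²+359²) = √257762 ≈ 507.7, ∠ = arctan(359/359) ≈ 45.00°
pole at origin: |s| = 359, ∠ = 90.00° (in denominator)
|L| = 10 · 1.3204e+05 / 6.5458e+07 ≈ 0.020172
Gain = 20 log₁₀(0.020172) ≈ -33.91 dB
∠L = 167.28° − 223.40° = -56.12°

-33.9 dB, -56.1°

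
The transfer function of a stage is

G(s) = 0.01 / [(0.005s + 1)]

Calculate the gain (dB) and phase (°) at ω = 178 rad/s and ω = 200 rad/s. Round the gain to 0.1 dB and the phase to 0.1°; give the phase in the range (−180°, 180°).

ω = 178: -42.5 dB, -41.7°; ω = 200: -43.0 dB, -45.0°

At ω = 178 rad/s:
pole (1 + j178·0.005) = 1 + j0.89 → |·| ≈ 1.3387, ∠ ≈ 41.67°
|G| = 0.01 · 1 / (1.3387) ≈ 0.0074699
Gain = 20 log₁₀(0.0074699) ≈ -42.53 dB
∠G = (0°) − (41.67°) = -41.67°

At ω = 200 rad/s:
pole (1 + j200·0.005) = 1 + j1 → |·| ≈ 1.4142, ∠ ≈ 45.00°
|G| = 0.01 · 1 / (1.4142) ≈ 0.0070711
Gain = 20 log₁₀(0.0070711) ≈ -43.01 dB
∠G = (0°) − (45.00°) = -45.00°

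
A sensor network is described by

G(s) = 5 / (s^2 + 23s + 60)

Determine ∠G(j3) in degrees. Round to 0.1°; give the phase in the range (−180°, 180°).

-53.5°

Substitute s = j3:
Numerator: 5 = 5 + j0
Denominator: (j3)^2 + 23(j3) + 60 = 51 + j69
|N| = √(5² + 0²) ≈ 5, ∠N ≈ 0.00°
|D| = √(51² + 69²) ≈ 85.802, ∠D ≈ 53.53°
∠G = 0.00° − 53.53° = -53.53°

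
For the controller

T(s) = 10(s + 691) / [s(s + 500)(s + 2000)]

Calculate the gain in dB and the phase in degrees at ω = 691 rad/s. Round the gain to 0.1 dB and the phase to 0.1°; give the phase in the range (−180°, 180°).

-102.1 dB, -118.2°

At s = jω = j691:
zero (s+691): 691 + j691 → |·| = √(691²+691²) = √954962 ≈ 977.22, ∠ = arctan(691/691) ≈ 45.00°
pole (s+500): 500 + j691 → |·| = √(500²+691²) = √727481 ≈ 852.92, ∠ = arctan(691/500) ≈ 54.11°
pole (s+2000): 2000 + j691 → |·| = √(2000²+691²) = √4477481 ≈ 2116, ∠ = arctan(691/2000) ≈ 19.06°
pole at origin: |s| = 691, ∠ = 90.00° (in denominator)
|T| = 10 · 977.22 / 1.2471e+09 ≈ 7.8359e-06
Gain = 20 log₁₀(7.8359e-06) ≈ -102.12 dB
∠T = 45.00° − 163.17° = -118.17°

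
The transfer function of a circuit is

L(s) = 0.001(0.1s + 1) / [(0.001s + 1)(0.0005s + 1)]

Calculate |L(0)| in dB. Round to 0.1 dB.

-60.0 dB

L(0) = 0.001 · 1 / 1 = 0.001
20 log₁₀(0.001) ≈ -60.00 dB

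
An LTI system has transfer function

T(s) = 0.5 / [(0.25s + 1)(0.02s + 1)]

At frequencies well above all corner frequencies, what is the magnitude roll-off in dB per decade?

Each pole contributes −20 dB/decade at high frequency; each zero contributes +20 dB/decade.
Net: 0 zero(s) − 2 pole(s) → -40 dB/decade.

-40 dB/decade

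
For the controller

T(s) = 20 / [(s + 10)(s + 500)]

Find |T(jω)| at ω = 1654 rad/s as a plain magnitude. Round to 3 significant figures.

7.00e-06

At s = jω = j1654:
pole (s+10): 10 + j1654 → |·| = √(10²+1654²) = √2735816 ≈ 1654, ∠ = arctan(1654/10) ≈ 89.65°
pole (s+500): 500 + j1654 → |·| = √(500²+1654²) = √2985716 ≈ 1727.9, ∠ = arctan(1654/500) ≈ 73.18°
|T| = 20 / 2.8579e+06 ≈ 6.9981e-06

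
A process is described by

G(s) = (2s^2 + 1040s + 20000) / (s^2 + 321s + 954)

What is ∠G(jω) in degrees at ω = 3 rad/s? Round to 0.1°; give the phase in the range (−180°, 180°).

Substitute s = j3:
Numerator: 2(j3)^2 + 1040(j3) + 20000 = 19982 + j3120
Denominator: (j3)^2 + 321(j3) + 954 = 945 + j963
|N| = √(19982² + 3120²) ≈ 20224, ∠N ≈ 8.87°
|D| = √(945² + 963²) ≈ 1349.2, ∠D ≈ 45.54°
∠G = 8.87° − 45.54° = -36.67°

-36.7°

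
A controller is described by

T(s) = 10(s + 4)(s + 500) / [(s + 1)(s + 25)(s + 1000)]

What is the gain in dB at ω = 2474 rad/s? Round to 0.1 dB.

-48.4 dB

At s = jω = j2474:
zero (s+4): 4 + j2474 → |·| = √(4²+2474²) = √6120692 ≈ 2474, ∠ = arctan(2474/4) ≈ 89.91°
zero (s+500): 500 + j2474 → |·| = √(500²+2474²) = √6370676 ≈ 2524, ∠ = arctan(2474/500) ≈ 78.57°
pole (s+1): 1 + j2474 → |·| = √(1²+2474²) = √6120677 ≈ 2474, ∠ = arctan(2474/1) ≈ 89.98°
pole (s+25): 25 + j2474 → |·| = √(25²+2474²) = √6121301 ≈ 2474.1, ∠ = arctan(2474/25) ≈ 89.42°
pole (s+1000): 1000 + j2474 → |·| = √(1000²+2474²) = √7120676 ≈ 2668.5, ∠ = arctan(2474/1000) ≈ 67.99°
|T| = 10 · 6.2444e+06 / 1.6334e+10 ≈ 0.0038229
Gain = 20 log₁₀(0.0038229) ≈ -48.35 dB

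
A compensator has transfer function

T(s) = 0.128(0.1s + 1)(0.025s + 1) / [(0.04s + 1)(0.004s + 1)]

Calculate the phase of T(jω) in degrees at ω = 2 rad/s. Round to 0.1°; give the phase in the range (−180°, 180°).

9.1°

At ω = 2 rad/s:
zero (1 + j2·0.1) = 1 + j0.2 → |·| ≈ 1.0198, ∠ ≈ 11.31°
zero (1 + j2·0.025) = 1 + j0.05 → |·| ≈ 1.0012, ∠ ≈ 2.86°
pole (1 + j2·0.04) = 1 + j0.08 → |·| ≈ 1.0032, ∠ ≈ 4.57°
pole (1 + j2·0.004) = 1 + j0.008 → |·| ≈ 1, ∠ ≈ 0.46°
∠T = (11.31° + 2.86°) − (4.57° + 0.46°) = 9.14°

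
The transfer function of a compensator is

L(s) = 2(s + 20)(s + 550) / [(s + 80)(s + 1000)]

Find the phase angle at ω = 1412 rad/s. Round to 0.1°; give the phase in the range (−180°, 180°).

16.5°

At s = jω = j1412:
zero (s+20): 20 + j1412 → |·| = √(20²+1412²) = √1994144 ≈ 1412.1, ∠ = arctan(1412/20) ≈ 89.19°
zero (s+550): 550 + j1412 → |·| = √(550²+1412²) = √2296244 ≈ 1515.3, ∠ = arctan(1412/550) ≈ 68.72°
pole (s+80): 80 + j1412 → |·| = √(80²+1412²) = √2000144 ≈ 1414.3, ∠ = arctan(1412/80) ≈ 86.76°
pole (s+1000): 1000 + j1412 → |·| = √(1000²+1412²) = √2993744 ≈ 1730.2, ∠ = arctan(1412/1000) ≈ 54.69°
∠L = 157.91° − 141.45° = 16.46°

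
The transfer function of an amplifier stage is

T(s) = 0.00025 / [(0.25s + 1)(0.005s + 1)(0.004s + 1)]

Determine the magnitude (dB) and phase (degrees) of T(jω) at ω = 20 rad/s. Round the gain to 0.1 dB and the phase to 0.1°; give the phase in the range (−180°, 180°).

-86.3 dB, -89.0°

At ω = 20 rad/s:
pole (1 + j20·0.25) = 1 + j5 → |·| ≈ 5.099, ∠ ≈ 78.69°
pole (1 + j20·0.005) = 1 + j0.1 → |·| ≈ 1.005, ∠ ≈ 5.71°
pole (1 + j20·0.004) = 1 + j0.08 → |·| ≈ 1.0032, ∠ ≈ 4.57°
|T| = 0.00025 · 1 / (5.099 · 1.005 · 1.0032) ≈ 4.863e-05
Gain = 20 log₁₀(4.863e-05) ≈ -86.26 dB
∠T = (0°) − (78.69° + 5.71° + 4.57°) = -88.97°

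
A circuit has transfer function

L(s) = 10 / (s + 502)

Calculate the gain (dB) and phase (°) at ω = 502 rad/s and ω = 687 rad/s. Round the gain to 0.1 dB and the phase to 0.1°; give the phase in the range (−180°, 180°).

ω = 502: -37.0 dB, -45.0°; ω = 687: -38.6 dB, -53.8°

Substitute s = j502:
Numerator: 10 = 10 + j0
Denominator: (j502) + 502 = 502 + j502
|N| = √(10² + 0²) ≈ 10, ∠N ≈ 0.00°
|D| = √(502² + 502²) ≈ 709.94, ∠D ≈ 45.00°
|L| = 10 / 709.94 ≈ 0.014086
Gain = 20 log₁₀(0.014086) ≈ -37.02 dB
∠L = 0.00° − 45.00° = -45.00°

Substitute s = j687:
Numerator: 10 = 10 + j0
Denominator: (j687) + 502 = 502 + j687
|N| = √(10² + 0²) ≈ 10, ∠N ≈ 0.00°
|D| = √(502² + 687²) ≈ 850.87, ∠D ≈ 53.84°
|L| = 10 / 850.87 ≈ 0.011753
Gain = 20 log₁₀(0.011753) ≈ -38.60 dB
∠L = 0.00° − 53.84° = -53.84°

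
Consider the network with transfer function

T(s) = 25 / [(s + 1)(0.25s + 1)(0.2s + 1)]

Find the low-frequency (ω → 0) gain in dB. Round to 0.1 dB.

28.0 dB

T(0) = 25 · 1 / 1 = 25
20 log₁₀(25) ≈ 27.96 dB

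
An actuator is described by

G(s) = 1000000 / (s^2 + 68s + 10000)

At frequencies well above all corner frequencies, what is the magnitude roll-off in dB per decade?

-40 dB/decade

Each pole contributes −20 dB/decade at high frequency; each zero contributes +20 dB/decade.
Net: 0 zero(s) − 2 pole(s) → -40 dB/decade.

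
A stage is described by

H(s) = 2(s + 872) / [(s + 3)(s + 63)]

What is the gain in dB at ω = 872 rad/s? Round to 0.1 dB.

At s = jω = j872:
zero (s+872): 872 + j872 → |·| = √(872²+872²) = √1520768 ≈ 1233.2, ∠ = arctan(872/872) ≈ 45.00°
pole (s+3): 3 + j872 → |·| = √(3²+872²) = √760393 ≈ 872.01, ∠ = arctan(872/3) ≈ 89.80°
pole (s+63): 63 + j872 → |·| = √(63²+872²) = √764353 ≈ 874.27, ∠ = arctan(872/63) ≈ 85.87°
|H| = 2 · 1233.2 / 7.6237e+05 ≈ 0.0032352
Gain = 20 log₁₀(0.0032352) ≈ -49.80 dB

-49.8 dB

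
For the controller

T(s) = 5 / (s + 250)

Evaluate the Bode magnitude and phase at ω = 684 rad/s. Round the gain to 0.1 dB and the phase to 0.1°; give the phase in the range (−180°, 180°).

-43.3 dB, -69.9°

Substitute s = j684:
Numerator: 5 = 5 + j0
Denominator: (j684) + 250 = 250 + j684
|N| = √(5² + 0²) ≈ 5, ∠N ≈ 0.00°
|D| = √(250² + 684²) ≈ 728.26, ∠D ≈ 69.92°
|T| = 5 / 728.26 ≈ 0.0068657
Gain = 20 log₁₀(0.0068657) ≈ -43.27 dB
∠T = 0.00° − 69.92° = -69.92°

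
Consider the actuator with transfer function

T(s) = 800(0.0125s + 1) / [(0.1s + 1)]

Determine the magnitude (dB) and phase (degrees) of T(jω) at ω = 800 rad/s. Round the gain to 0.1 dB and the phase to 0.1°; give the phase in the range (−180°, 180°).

At ω = 800 rad/s:
zero (1 + j800·0.0125) = 1 + j10 → |·| ≈ 10.05, ∠ ≈ 84.29°
pole (1 + j800·0.1) = 1 + j80 → |·| ≈ 80.006, ∠ ≈ 89.28°
|T| = 800 · 10.05 / (80.006) ≈ 100.49
Gain = 20 log₁₀(100.49) ≈ 40.04 dB
∠T = (84.29°) − (89.28°) = -4.99°

40.0 dB, -5.0°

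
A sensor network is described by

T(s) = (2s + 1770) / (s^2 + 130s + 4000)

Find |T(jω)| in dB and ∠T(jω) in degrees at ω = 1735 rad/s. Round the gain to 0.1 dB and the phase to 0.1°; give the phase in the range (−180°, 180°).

-57.8 dB, -112.7°

Substitute s = j1735:
Numerator: 2(j1735) + 1770 = 1770 + j3470
Denominator: (j1735)^2 + 130(j1735) + 4000 = -3006225 + j225550
|N| = √(1770² + 3470²) ≈ 3895.4, ∠N ≈ 62.97°
|D| = √(3006225² + 225550²) ≈ 3.0147e+06, ∠D ≈ 175.71°
|T| = 3895.4 / 3.0147e+06 ≈ 0.0012921
Gain = 20 log₁₀(0.0012921) ≈ -57.77 dB
∠T = 62.97° − 175.71° = -112.74°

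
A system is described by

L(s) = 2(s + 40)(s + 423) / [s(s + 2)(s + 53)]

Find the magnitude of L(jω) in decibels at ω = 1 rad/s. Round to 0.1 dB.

49.1 dB

At s = jω = j1:
zero (s+40): 40 + j1 → |·| = √(40²+1²) = √1601 ≈ 40.012, ∠ = arctan(1/40) ≈ 1.43°
zero (s+423): 423 + j1 → |·| = √(423²+1²) = √178930 ≈ 423, ∠ = arctan(1/423) ≈ 0.14°
pole (s+2): 2 + j1 → |·| = √(2²+1²) = √5 ≈ 2.2361, ∠ = arctan(1/2) ≈ 26.57°
pole (s+53): 53 + j1 → |·| = √(53²+1²) = √2810 ≈ 53.009, ∠ = arctan(1/53) ≈ 1.08°
pole at origin: |s| = 1, ∠ = 90.00° (in denominator)
|L| = 2 · 16925 / 118.53 ≈ 285.58
Gain = 20 log₁₀(285.58) ≈ 49.11 dB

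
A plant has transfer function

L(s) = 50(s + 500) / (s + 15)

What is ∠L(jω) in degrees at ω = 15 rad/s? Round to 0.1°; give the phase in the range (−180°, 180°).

-43.3°

At s = jω = j15:
zero (s+500): 500 + j15 → |·| = √(500²+15²) = √250225 ≈ 500.22, ∠ = arctan(15/500) ≈ 1.72°
pole (s+15): 15 + j15 → |·| = √(15²+15²) = √450 ≈ 21.213, ∠ = arctan(15/15) ≈ 45.00°
∠L = 1.72° − 45.00° = -43.28°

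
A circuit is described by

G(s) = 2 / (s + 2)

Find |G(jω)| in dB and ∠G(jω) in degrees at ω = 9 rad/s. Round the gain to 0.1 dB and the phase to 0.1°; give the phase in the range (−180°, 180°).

-13.3 dB, -77.5°

At s = jω = j9:
pole (s+2): 2 + j9 → |·| = √(2²+9²) = √85 ≈ 9.2195, ∠ = arctan(9/2) ≈ 77.47°
|G| = 2 / 9.2195 ≈ 0.21693
Gain = 20 log₁₀(0.21693) ≈ -13.27 dB
∠G = 0.00° − 77.47° = -77.47°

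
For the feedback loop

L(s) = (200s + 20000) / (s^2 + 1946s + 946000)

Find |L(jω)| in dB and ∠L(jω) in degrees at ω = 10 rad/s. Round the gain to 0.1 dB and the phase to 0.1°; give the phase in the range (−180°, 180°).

Substitute s = j10:
Numerator: 200(j10) + 20000 = 20000 + j2000
Denominator: (j10)^2 + 1946(j10) + 946000 = 945900 + j19460
|N| = √(20000² + 2000²) ≈ 20100, ∠N ≈ 5.71°
|D| = √(945900² + 19460²) ≈ 9.461e+05, ∠D ≈ 1.18°
|L| = 20100 / 9.461e+05 ≈ 0.021245
Gain = 20 log₁₀(0.021245) ≈ -33.45 dB
∠L = 5.71° − 1.18° = 4.53°

-33.5 dB, 4.5°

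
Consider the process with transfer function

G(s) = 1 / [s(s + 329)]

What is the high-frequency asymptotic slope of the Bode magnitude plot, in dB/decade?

-40 dB/decade

Each pole contributes −20 dB/decade at high frequency; each zero contributes +20 dB/decade.
Net: 0 zero(s) − 2 pole(s) → -40 dB/decade.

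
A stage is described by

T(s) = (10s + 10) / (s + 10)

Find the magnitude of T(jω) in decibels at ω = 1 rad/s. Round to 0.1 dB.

Substitute s = j1:
Numerator: 10(j1) + 10 = 10 + j10
Denominator: (j1) + 10 = 10 + j1
|N| = √(10² + 10²) ≈ 14.142, ∠N ≈ 45.00°
|D| = √(10² + 1²) ≈ 10.05, ∠D ≈ 5.71°
|T| = 14.142 / 10.05 ≈ 1.4072
Gain = 20 log₁₀(1.4072) ≈ 2.97 dB

3.0 dB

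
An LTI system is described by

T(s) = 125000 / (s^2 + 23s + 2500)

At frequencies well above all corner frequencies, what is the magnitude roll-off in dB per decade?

-40 dB/decade

Each pole contributes −20 dB/decade at high frequency; each zero contributes +20 dB/decade.
Net: 0 zero(s) − 2 pole(s) → -40 dB/decade.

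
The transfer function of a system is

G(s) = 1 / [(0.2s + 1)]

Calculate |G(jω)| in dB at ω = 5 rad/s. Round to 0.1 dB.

At ω = 5 rad/s:
pole (1 + j5·0.2) = 1 + j1 → |·| ≈ 1.4142, ∠ ≈ 45.00°
|G| = 1 · 1 / (1.4142) ≈ 0.70711
Gain = 20 log₁₀(0.70711) ≈ -3.01 dB

-3.0 dB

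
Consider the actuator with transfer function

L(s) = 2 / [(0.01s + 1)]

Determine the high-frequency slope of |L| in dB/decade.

Each pole contributes −20 dB/decade at high frequency; each zero contributes +20 dB/decade.
Net: 0 zero(s) − 1 pole(s) → -20 dB/decade.

-20 dB/decade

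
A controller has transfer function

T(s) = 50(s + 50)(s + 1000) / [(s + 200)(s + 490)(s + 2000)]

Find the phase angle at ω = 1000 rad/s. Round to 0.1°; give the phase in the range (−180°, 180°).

-37.0°

At s = jω = j1000:
zero (s+50): 50 + j1000 → |·| = √(50²+1000²) = √1002500 ≈ 1001.2, ∠ = arctan(1000/50) ≈ 87.14°
zero (s+1000): 1000 + j1000 → |·| = √(1000²+1000²) = √2000000 ≈ 1414.2, ∠ = arctan(1000/1000) ≈ 45.00°
pole (s+200): 200 + j1000 → |·| = √(200²+1000²) = √1040000 ≈ 1019.8, ∠ = arctan(1000/200) ≈ 78.69°
pole (s+490): 490 + j1000 → |·| = √(490²+1000²) = √1240100 ≈ 1113.6, ∠ = arctan(1000/490) ≈ 63.90°
pole (s+2000): 2000 + j1000 → |·| = √(2000²+1000²) = √5000000 ≈ 2236.1, ∠ = arctan(1000/2000) ≈ 26.57°
∠T = 132.14° − 169.16° = -37.02°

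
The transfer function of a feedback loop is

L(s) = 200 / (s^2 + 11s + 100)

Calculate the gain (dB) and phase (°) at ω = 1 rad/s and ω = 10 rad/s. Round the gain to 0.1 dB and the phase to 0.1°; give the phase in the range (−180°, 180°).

At s = jω = j1:
quadratic: (j1)² + 11·j1 + 100 = 99 + j11 → |·| ≈ 99.609, ∠ ≈ 6.34°
|L| = 200 / 99.609 ≈ 2.0079
Gain = 20 log₁₀(2.0079) ≈ 6.05 dB
∠L = 0.00° − 6.34° = -6.34°

At s = jω = j10:
quadratic: (j10)² + 11·j10 + 100 = 0 + j110 → |·| ≈ 110, ∠ ≈ 90.00°
|L| = 200 / 110 ≈ 1.8182
Gain = 20 log₁₀(1.8182) ≈ 5.19 dB
∠L = 0.00° − 90.00° = -90.00°

ω = 1: 6.1 dB, -6.3°; ω = 10: 5.2 dB, -90.0°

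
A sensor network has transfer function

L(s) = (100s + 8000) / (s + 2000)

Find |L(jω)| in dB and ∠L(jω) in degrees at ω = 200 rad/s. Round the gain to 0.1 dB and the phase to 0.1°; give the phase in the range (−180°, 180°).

Substitute s = j200:
Numerator: 100(j200) + 8000 = 8000 + j20000
Denominator: (j200) + 2000 = 2000 + j200
|N| = √(8000² + 20000²) ≈ 21541, ∠N ≈ 68.20°
|D| = √(2000² + 200²) ≈ 2010, ∠D ≈ 5.71°
|L| = 21541 / 2010 ≈ 10.717
Gain = 20 log₁₀(10.717) ≈ 20.60 dB
∠L = 68.20° − 5.71° = 62.49°

20.6 dB, 62.5°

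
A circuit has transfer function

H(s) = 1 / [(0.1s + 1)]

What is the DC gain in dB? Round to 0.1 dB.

H(0) = 1 · 1 / 1 = 1
20 log₁₀(1) ≈ 0.00 dB

0.0 dB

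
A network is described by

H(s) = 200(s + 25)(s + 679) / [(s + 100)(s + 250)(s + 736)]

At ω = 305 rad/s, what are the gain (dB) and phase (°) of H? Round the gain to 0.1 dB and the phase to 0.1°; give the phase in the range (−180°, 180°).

At s = jω = j305:
zero (s+25): 25 + j305 → |·| = √(25²+305²) = √93650 ≈ 306.02, ∠ = arctan(305/25) ≈ 85.31°
zero (s+679): 679 + j305 → |·| = √(679²+305²) = √554066 ≈ 744.36, ∠ = arctan(305/679) ≈ 24.19°
pole (s+100): 100 + j305 → |·| = √(100²+305²) = √103025 ≈ 320.98, ∠ = arctan(305/100) ≈ 71.85°
pole (s+250): 250 + j305 → |·| = √(250²+305²) = √155525 ≈ 394.37, ∠ = arctan(305/250) ≈ 50.66°
pole (s+736): 736 + j305 → |·| = √(736²+305²) = √634721 ≈ 796.69, ∠ = arctan(305/736) ≈ 22.51°
|H| = 200 · 2.2779e+05 / 1.0085e+08 ≈ 0.45174
Gain = 20 log₁₀(0.45174) ≈ -6.90 dB
∠H = 109.50° − 145.02° = -35.52°

-6.9 dB, -35.5°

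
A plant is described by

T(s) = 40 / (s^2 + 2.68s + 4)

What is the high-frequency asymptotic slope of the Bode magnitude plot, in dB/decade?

Each pole contributes −20 dB/decade at high frequency; each zero contributes +20 dB/decade.
Net: 0 zero(s) − 2 pole(s) → -40 dB/decade.

-40 dB/decade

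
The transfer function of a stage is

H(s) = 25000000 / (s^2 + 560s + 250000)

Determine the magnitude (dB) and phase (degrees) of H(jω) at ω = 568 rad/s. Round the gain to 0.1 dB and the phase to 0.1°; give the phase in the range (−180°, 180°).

37.7 dB, -102.9°

At s = jω = j568:
quadratic: (j568)² + 560·j568 + 250000 = -72624 + j318080 → |·| ≈ 3.2627e+05, ∠ ≈ 102.86°
|H| = 25000000 / 3.2627e+05 ≈ 76.624
Gain = 20 log₁₀(76.624) ≈ 37.69 dB
∠H = 0.00° − 102.86° = -102.86°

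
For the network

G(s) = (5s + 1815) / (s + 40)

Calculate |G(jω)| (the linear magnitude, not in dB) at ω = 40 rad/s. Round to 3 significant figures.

Substitute s = j40:
Numerator: 5(j40) + 1815 = 1815 + j200
Denominator: (j40) + 40 = 40 + j40
|N| = √(1815² + 200²) ≈ 1826, ∠N ≈ 6.29°
|D| = √(40² + 40²) ≈ 56.569, ∠D ≈ 45.00°
|G| = 1826 / 56.569 ≈ 32.279

32.3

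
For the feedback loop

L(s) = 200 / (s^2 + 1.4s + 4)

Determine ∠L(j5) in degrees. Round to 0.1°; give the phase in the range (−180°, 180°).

At s = jω = j5:
quadratic: (j5)² + 1.4·j5 + 4 = -21 + j7 → |·| ≈ 22.136, ∠ ≈ 161.57°
∠L = 0.00° − 161.57° = -161.57°

-161.6°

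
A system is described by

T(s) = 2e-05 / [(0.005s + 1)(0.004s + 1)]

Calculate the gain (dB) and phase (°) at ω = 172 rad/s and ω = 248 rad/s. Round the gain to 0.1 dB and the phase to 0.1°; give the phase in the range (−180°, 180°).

ω = 172: -98.1 dB, -75.2°; ω = 248: -101.0 dB, -95.9°

At ω = 172 rad/s:
pole (1 + j172·0.005) = 1 + j0.86 → |·| ≈ 1.3189, ∠ ≈ 40.70°
pole (1 + j172·0.004) = 1 + j0.688 → |·| ≈ 1.2138, ∠ ≈ 34.53°
|T| = 2e-05 · 1 / (1.3189 · 1.2138) ≈ 1.2493e-05
Gain = 20 log₁₀(1.2493e-05) ≈ -98.07 dB
∠T = (0°) − (40.70° + 34.53°) = -75.23°

At ω = 248 rad/s:
pole (1 + j248·0.005) = 1 + j1.24 → |·| ≈ 1.593, ∠ ≈ 51.12°
pole (1 + j248·0.004) = 1 + j0.992 → |·| ≈ 1.4086, ∠ ≈ 44.77°
|T| = 2e-05 · 1 / (1.593 · 1.4086) ≈ 8.9131e-06
Gain = 20 log₁₀(8.9131e-06) ≈ -101.00 dB
∠T = (0°) − (51.12° + 44.77°) = -95.89°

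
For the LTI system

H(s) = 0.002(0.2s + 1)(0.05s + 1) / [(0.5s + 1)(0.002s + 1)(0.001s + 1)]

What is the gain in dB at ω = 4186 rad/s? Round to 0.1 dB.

-46.7 dB

At ω = 4186 rad/s:
zero (1 + j4186·0.2) = 1 + j837.2 → |·| ≈ 837.2, ∠ ≈ 89.93°
zero (1 + j4186·0.05) = 1 + j209.3 → |·| ≈ 209.3, ∠ ≈ 89.73°
pole (1 + j4186·0.5) = 1 + j2093 → |·| ≈ 2093, ∠ ≈ 89.97°
pole (1 + j4186·0.002) = 1 + j8.372 → |·| ≈ 8.4315, ∠ ≈ 83.19°
pole (1 + j4186·0.001) = 1 + j4.186 → |·| ≈ 4.3038, ∠ ≈ 76.56°
|H| = 0.002 · 837.2 · 209.3 / (2093 · 8.4315 · 4.3038) ≈ 0.0046143
Gain = 20 log₁₀(0.0046143) ≈ -46.72 dB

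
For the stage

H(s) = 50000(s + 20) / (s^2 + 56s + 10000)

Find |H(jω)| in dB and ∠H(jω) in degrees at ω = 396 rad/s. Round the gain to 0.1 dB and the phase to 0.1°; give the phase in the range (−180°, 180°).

42.5 dB, -84.3°

At s = jω = j396:
zero (s+20): 20 + j396 → |·| = √(20²+396²) = √157216 ≈ 396.5, ∠ = arctan(396/20) ≈ 87.11°
quadratic: (j396)² + 56·j396 + 10000 = -146816 + j22176 → |·| ≈ 1.4848e+05, ∠ ≈ 171.41°
|H| = 50000 · 396.5 / 1.4848e+05 ≈ 133.52
Gain = 20 log₁₀(133.52) ≈ 42.51 dB
∠H = 87.11° − 171.41° = -84.30°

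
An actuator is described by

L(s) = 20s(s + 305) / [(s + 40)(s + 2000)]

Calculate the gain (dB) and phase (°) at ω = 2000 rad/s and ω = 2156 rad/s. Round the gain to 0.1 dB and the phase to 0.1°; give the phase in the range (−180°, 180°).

ω = 2000: 23.1 dB, 37.5°; ω = 2156: 23.4 dB, 35.9°

At s = jω = j2000:
zero (s+305): 305 + j2000 → |·| = √(305²+2000²) = √4093025 ≈ 2023.1, ∠ = arctan(2000/305) ≈ 81.33°
zero at origin: s = j2000 → |·| = 2000, ∠ = 90.00°
pole (s+40): 40 + j2000 → |·| = √(40²+2000²) = √4001600 ≈ 2000.4, ∠ = arctan(2000/40) ≈ 88.85°
pole (s+2000): 2000 + j2000 → |·| = √(2000²+2000²) = √8000000 ≈ 2828.4, ∠ = arctan(2000/2000) ≈ 45.00°
|L| = 20 · 4.0462e+06 / 5.6579e+06 ≈ 14.303
Gain = 20 log₁₀(14.303) ≈ 23.11 dB
∠L = 171.33° − 133.85° = 37.48°

At s = jω = j2156:
zero (s+305): 305 + j2156 → |·| = √(305²+2156²) = √4741361 ≈ 2177.5, ∠ = arctan(2156/305) ≈ 81.95°
zero at origin: s = j2156 → |·| = 2156, ∠ = 90.00°
pole (s+40): 40 + j2156 → |·| = √(40²+2156²) = √4649936 ≈ 2156.4, ∠ = arctan(2156/40) ≈ 88.94°
pole (s+2000): 2000 + j2156 → |·| = √(2000²+2156²) = √8648336 ≈ 2940.8, ∠ = arctan(2156/2000) ≈ 47.15°
|L| = 20 · 4.6947e+06 / 6.3415e+06 ≈ 14.806
Gain = 20 log₁₀(14.806) ≈ 23.41 dB
∠L = 171.95° − 136.09° = 35.86°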